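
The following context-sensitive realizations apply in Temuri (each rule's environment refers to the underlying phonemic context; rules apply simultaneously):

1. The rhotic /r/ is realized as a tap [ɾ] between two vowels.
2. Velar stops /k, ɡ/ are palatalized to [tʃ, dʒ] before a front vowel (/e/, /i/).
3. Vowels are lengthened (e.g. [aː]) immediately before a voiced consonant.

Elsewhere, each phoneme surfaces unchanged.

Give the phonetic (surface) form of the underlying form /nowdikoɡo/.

/n/ (word-initial) is unaffected → [n].
/o/ — between /n/ and /w/, before a voiced consonant — surfaces as [oː] (rule 3).
/w/ (between /o/ and /d/): no rule targets it → [w].
/d/ stays [d].
/i/ (between /d/ and /k/) fails the environment for rule 3, so it stays [i].
/k/ (between /i/ and /o/): rule 2 targets it, but not before a front vowel → unchanged [k].
Rule 3 applies to /o/ (between /k/ and /ɡ/: before a voiced consonant) → [oː].
/ɡ/ (between /o/ and /o/): rule 2 targets it, but not before a front vowel → unchanged [ɡ].
/o/ (word-final): rule 3 targets it, but not before a voiced consonant → unchanged [o].

[noːwdikoːɡo]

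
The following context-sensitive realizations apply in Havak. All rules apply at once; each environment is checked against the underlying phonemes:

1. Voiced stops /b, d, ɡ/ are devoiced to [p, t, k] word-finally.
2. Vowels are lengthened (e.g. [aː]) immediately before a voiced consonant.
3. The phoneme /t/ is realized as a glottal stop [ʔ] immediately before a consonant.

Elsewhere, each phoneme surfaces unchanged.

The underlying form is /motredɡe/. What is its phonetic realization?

[moʔreːdɡe]

/m/ — not in any rule's target class → [m].
/o/ (between /m/ and /t/): rule 2 targets it, but not before a voiced consonant → unchanged [o].
/t/ (between /o/ and /r/) occurs immediately before a consonant → [ʔ] by rule 3.
/r/ (between /t/ and /e/): no rule targets it → [r].
/e/ — between /r/ and /d/, before a voiced consonant — surfaces as [eː] (rule 2).
/d/ — between /e/ and /ɡ/; rule 1 does not apply here → [d].
/ɡ/ (between /d/ and /e/): rule 1 targets it, but not word-finally → unchanged [ɡ].
/e/ — word-final; rule 2 does not apply here → [e].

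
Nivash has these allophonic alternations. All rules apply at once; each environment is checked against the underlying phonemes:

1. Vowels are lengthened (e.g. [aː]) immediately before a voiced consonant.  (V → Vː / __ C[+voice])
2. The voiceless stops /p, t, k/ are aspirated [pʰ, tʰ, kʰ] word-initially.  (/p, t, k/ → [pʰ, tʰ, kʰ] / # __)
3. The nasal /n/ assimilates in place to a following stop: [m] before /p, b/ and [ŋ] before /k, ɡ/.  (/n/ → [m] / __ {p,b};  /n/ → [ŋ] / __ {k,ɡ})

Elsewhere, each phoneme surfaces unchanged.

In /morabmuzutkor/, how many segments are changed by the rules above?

Segments that undergo a rule: /o/ → [oː] (rule 1); /a/ → [aː] (rule 1); /u/ → [uː] (rule 1); /o/ → [oː] (rule 1).
All other segments surface unchanged.

4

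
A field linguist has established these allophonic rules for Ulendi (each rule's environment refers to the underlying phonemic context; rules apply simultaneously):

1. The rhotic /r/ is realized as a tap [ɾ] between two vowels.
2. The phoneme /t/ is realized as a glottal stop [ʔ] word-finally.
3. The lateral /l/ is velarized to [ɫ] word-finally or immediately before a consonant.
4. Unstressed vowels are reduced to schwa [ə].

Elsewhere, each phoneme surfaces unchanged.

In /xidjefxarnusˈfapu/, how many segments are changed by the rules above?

5

Segments that undergo a rule: /i/ → [ə] (rule 4); /e/ → [ə] (rule 4); /a/ → [ə] (rule 4); /u/ → [ə] (rule 4); /u/ → [ə] (rule 4).
All other segments surface unchanged.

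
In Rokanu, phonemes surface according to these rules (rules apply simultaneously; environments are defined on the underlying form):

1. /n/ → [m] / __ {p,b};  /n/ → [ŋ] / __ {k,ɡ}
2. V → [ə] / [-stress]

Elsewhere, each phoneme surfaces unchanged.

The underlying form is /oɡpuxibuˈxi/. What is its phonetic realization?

/o/ — word-initial, in an unstressed syllable — surfaces as [ə] (rule 2).
/u/ meets the environment for rule 2 (in an unstressed syllable) → [ə].
/i/ — between /x/ and /b/, in an unstressed syllable — surfaces as [ə] (rule 2).
Rule 2 applies to /u/ (between /b/ and /x/: in an unstressed syllable) → [ə].
/i/ (word-final): rule 2 targets it, but not in an unstressed syllable → unchanged [i].

[əɡpəxəbəˈxi]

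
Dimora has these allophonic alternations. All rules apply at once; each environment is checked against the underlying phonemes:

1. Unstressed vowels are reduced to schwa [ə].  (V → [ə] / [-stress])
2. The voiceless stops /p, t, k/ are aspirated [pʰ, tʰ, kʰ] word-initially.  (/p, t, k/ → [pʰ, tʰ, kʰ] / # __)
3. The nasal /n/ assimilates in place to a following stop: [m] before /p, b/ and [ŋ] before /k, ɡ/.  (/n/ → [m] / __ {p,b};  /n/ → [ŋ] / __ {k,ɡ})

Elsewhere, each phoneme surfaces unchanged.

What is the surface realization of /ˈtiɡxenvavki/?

[ˈtʰiɡxənvəvkə]

/t/ meets the environment for rule 2 (word-initially) → [tʰ].
/i/ — between /t/ and /ɡ/; rule 1 does not apply here → [i].
/ɡ/ stays [ɡ].
/x/ (between /ɡ/ and /e/) is unaffected → [x].
/e/ (between /x/ and /n/) occurs in an unstressed syllable → [ə] by rule 1.
/n/ — between /e/ and /v/; rule 3 does not apply here → [n].
/v/ (between /n/ and /a/): no rule targets it → [v].
/a/ (between /v/ and /v/): in an unstressed syllable, so rule 1 applies → [ə].
/v/ (between /a/ and /k/): no rule targets it → [v].
/k/ — between /v/ and /i/; rule 2 does not apply here → [k].
Rule 1 applies to /i/ (word-final: in an unstressed syllable) → [ə].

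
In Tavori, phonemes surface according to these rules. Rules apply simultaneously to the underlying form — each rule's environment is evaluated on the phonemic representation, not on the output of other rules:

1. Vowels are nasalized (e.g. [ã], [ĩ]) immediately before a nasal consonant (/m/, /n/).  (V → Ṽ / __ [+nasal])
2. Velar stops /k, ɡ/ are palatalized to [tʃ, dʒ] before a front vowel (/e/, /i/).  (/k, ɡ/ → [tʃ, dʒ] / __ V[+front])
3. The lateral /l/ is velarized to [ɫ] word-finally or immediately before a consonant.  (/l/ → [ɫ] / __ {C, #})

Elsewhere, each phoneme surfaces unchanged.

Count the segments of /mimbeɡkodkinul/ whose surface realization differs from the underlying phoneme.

4

Segments that undergo a rule: /i/ → [ĩ] (rule 1); /k/ → [tʃ] (rule 2); /i/ → [ĩ] (rule 1); /l/ → [ɫ] (rule 3).
All other segments surface unchanged.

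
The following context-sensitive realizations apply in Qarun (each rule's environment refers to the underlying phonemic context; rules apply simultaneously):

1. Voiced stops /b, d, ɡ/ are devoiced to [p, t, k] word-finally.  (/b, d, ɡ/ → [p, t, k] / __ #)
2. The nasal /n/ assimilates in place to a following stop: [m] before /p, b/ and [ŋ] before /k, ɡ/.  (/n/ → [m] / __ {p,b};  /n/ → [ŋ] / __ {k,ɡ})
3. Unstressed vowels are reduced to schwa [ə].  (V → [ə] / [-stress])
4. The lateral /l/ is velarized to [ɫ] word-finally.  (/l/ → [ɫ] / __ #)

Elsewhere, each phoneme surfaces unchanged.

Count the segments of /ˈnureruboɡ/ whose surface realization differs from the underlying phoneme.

4

Segments that undergo a rule: /e/ → [ə] (rule 3); /u/ → [ə] (rule 3); /o/ → [ə] (rule 3); /ɡ/ → [k] (rule 1).
All other segments surface unchanged.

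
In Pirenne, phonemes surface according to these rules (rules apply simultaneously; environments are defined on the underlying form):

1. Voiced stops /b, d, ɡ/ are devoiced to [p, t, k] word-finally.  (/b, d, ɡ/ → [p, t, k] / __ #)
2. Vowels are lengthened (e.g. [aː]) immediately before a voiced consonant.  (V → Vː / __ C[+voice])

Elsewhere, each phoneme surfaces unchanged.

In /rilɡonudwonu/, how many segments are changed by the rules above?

4

Segments that undergo a rule: /i/ → [iː] (rule 2); /o/ → [oː] (rule 2); /u/ → [uː] (rule 2); /o/ → [oː] (rule 2).
All other segments surface unchanged.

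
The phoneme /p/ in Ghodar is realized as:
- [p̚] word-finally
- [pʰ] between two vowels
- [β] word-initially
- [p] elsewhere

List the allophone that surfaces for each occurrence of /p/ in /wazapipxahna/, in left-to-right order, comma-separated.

[pʰ], [p]

Occurrence 1 (position 5): between two vowels → [pʰ].
Occurrence 2 (position 7): no conditioning environment matches → elsewhere allophone [p].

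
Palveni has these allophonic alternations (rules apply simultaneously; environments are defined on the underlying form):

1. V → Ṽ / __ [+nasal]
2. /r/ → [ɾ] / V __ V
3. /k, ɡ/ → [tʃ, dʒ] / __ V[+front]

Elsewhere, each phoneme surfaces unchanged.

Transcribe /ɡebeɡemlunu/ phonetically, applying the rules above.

[dʒebedʒẽmlũnu]

/ɡ/ (word-initial) occurs before a front vowel → [dʒ] by rule 3.
/e/ (between /ɡ/ and /b/) fails the environment for rule 1, so it stays [e].
/b/ stays [b].
/e/ (between /b/ and /ɡ/) is in the target of rule 1 but the environment (before a nasal consonant) is not met → [e].
/ɡ/ — between /e/ and /e/, before a front vowel — surfaces as [dʒ] (rule 3).
/e/ (between /ɡ/ and /m/): before a nasal consonant, so rule 1 applies → [ẽ].
/m/ (between /e/ and /l/): no rule targets it → [m].
/l/ — not in any rule's target class → [l].
/u/ meets the environment for rule 1 (before a nasal consonant) → [ũ].
/n/ stays [n].
/u/ (word-final) is in the target of rule 1 but the environment (before a nasal consonant) is not met → [u].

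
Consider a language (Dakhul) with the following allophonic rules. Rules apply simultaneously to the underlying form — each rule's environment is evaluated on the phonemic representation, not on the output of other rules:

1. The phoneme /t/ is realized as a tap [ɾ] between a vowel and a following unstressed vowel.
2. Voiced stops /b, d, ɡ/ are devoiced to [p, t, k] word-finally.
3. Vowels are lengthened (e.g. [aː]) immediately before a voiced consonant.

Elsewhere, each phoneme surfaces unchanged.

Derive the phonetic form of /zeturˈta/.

[zeɾuːrˈta]

/e/ (between /z/ and /t/) fails the environment for rule 3, so it stays [e].
/t/ meets the environment for rule 1 (between a vowel and a following unstressed vowel) → [ɾ].
/u/ (between /t/ and /r/): before a voiced consonant, so rule 3 applies → [uː].
/t/ (between /r/ and /a/) is in the target of rule 1 but the environment (between a vowel and a following unstressed vowel) is not met → [t].
/a/ (word-final) fails the environment for rule 3, so it stays [a].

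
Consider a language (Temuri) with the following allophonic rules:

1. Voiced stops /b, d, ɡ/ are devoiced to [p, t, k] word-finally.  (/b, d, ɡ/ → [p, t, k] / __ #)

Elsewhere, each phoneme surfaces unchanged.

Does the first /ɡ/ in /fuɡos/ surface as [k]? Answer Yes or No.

No

/ɡ/ (between /u/ and /o/) is in the target of rule 1 but the environment (word-finally) is not met → [ɡ].
The actual realization is [ɡ], not [k].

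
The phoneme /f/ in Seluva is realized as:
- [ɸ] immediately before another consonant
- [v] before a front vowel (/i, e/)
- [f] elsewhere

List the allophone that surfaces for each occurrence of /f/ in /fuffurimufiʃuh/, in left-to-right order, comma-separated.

[f], [ɸ], [f], [v]

Occurrence 1 (position 1): no conditioning environment matches → elsewhere allophone [f].
Occurrence 2 (position 3): immediately before another consonant → [ɸ].
Occurrence 3 (position 4): no conditioning environment matches → elsewhere allophone [f].
Occurrence 4 (position 10): before a front vowel (/i, e/) → [v].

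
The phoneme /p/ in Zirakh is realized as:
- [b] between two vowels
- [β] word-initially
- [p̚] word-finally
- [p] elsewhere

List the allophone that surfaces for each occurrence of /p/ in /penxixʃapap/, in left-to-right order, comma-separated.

[β], [b], [p̚]

Occurrence 1 (position 1): word-initially → [β].
Occurrence 2 (position 9): between two vowels → [b].
Occurrence 3 (position 11): word-finally → [p̚].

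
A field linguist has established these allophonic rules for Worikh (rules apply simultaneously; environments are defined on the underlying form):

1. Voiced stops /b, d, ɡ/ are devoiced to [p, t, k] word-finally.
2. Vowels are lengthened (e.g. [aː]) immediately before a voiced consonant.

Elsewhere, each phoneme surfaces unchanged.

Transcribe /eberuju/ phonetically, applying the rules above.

Rule 2 applies to /e/ (word-initial: before a voiced consonant) → [eː].
/b/ (between /e/ and /e/): rule 1 targets it, but not word-finally → unchanged [b].
/e/ (between /b/ and /r/) occurs before a voiced consonant → [eː] by rule 2.
/u/ meets the environment for rule 2 (before a voiced consonant) → [uː].
/u/ (word-final): rule 2 targets it, but not before a voiced consonant → unchanged [u].

[eːbeːruːju]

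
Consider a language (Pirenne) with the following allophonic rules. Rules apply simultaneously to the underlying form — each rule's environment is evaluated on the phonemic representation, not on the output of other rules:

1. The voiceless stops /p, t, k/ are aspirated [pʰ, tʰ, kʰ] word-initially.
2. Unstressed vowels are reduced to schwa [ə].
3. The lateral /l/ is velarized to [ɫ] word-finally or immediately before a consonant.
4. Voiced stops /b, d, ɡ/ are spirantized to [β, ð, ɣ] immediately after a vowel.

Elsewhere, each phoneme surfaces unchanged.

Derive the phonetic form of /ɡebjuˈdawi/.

[ɡəβjəˈðawə]

/ɡ/ (word-initial) fails the environment for rule 4, so it stays [ɡ].
/e/ — between /ɡ/ and /b/, in an unstressed syllable — surfaces as [ə] (rule 2).
/b/ meets the environment for rule 4 (immediately after a vowel) → [β].
/j/ (between /b/ and /u/): no rule targets it → [j].
/u/ — between /j/ and /d/, in an unstressed syllable — surfaces as [ə] (rule 2).
/d/ — between /u/ and /a/, immediately after a vowel — surfaces as [ð] (rule 4).
/a/ (between /d/ and /w/) fails the environment for rule 2, so it stays [a].
/w/ stays [w].
Rule 2 applies to /i/ (word-final: in an unstressed syllable) → [ə].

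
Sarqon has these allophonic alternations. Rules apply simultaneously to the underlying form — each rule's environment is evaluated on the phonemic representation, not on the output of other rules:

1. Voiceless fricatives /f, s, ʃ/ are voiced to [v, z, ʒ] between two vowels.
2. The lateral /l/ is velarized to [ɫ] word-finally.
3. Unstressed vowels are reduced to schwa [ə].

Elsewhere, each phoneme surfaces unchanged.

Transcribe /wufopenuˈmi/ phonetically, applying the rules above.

[wəvəpənəˈmi]

/w/ stays [w].
/u/ — between /w/ and /f/, in an unstressed syllable — surfaces as [ə] (rule 3).
/f/ (between /u/ and /o/): between two vowels, so rule 1 applies → [v].
Rule 3 applies to /o/ (between /f/ and /p/: in an unstressed syllable) → [ə].
/p/ stays [p].
Rule 3 applies to /e/ (between /p/ and /n/: in an unstressed syllable) → [ə].
/n/ (between /e/ and /u/): no rule targets it → [n].
Rule 3 applies to /u/ (between /n/ and /m/: in an unstressed syllable) → [ə].
/m/ stays [m].
/i/ (word-final) is in the target of rule 3 but the environment (in an unstressed syllable) is not met → [i].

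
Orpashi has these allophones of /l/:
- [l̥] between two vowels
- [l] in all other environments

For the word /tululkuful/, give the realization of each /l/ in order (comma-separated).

Occurrence 1 (position 3): between two vowels → [l̥].
Occurrence 2 (position 5): no conditioning environment matches → elsewhere allophone [l].
Occurrence 3 (position 10): no conditioning environment matches → elsewhere allophone [l].

[l̥], [l], [l]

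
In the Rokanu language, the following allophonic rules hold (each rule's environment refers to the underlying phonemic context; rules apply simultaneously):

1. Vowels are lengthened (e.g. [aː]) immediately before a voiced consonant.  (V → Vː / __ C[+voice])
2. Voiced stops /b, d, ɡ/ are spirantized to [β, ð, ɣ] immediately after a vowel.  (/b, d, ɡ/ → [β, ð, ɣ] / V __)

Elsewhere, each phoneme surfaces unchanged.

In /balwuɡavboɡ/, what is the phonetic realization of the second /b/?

[b]

/b/ (between /v/ and /o/) fails the environment for rule 2, so it stays [b].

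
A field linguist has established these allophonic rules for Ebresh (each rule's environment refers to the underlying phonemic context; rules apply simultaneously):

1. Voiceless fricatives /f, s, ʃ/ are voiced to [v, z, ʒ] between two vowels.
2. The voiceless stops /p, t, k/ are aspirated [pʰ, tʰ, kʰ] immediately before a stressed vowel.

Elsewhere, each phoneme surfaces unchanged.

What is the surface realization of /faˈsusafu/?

/f/ (word-initial): rule 1 targets it, but not between two vowels → unchanged [f].
/s/ meets the environment for rule 1 (between two vowels) → [z].
/s/ (between /u/ and /a/): between two vowels, so rule 1 applies → [z].
/f/ (between /a/ and /u/) occurs between two vowels → [v] by rule 1.

[faˈzuzavu]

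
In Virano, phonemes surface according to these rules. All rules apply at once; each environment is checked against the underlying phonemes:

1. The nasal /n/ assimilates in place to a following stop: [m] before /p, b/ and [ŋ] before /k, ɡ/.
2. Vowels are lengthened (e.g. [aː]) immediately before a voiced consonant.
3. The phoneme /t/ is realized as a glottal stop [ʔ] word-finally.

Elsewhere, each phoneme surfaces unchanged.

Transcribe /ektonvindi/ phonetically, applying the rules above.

[ektoːnviːndi]

/e/ (word-initial) fails the environment for rule 2, so it stays [e].
/k/ (between /e/ and /t/): no rule targets it → [k].
/t/ (between /k/ and /o/): rule 3 targets it, but not word-finally → unchanged [t].
/o/ (between /t/ and /n/): before a voiced consonant, so rule 2 applies → [oː].
/n/ (between /o/ and /v/): rule 1 targets it, but not before a labial or velar stop → unchanged [n].
/v/ (between /n/ and /i/) is unaffected → [v].
/i/ meets the environment for rule 2 (before a voiced consonant) → [iː].
/n/ — between /i/ and /d/; rule 1 does not apply here → [n].
/d/ — not in any rule's target class → [d].
/i/ (word-final) fails the environment for rule 2, so it stays [i].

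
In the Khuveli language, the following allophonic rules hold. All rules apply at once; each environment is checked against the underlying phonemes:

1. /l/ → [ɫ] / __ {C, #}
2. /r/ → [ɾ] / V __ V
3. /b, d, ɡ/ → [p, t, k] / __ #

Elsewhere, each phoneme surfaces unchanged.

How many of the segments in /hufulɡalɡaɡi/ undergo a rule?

2

Segments that undergo a rule: /l/ → [ɫ] (rule 1); /l/ → [ɫ] (rule 1).
All other segments surface unchanged.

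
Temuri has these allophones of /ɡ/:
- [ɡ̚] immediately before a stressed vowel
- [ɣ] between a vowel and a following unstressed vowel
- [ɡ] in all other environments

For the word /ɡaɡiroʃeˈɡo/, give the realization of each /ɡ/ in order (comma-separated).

[ɡ], [ɣ], [ɡ̚]

Occurrence 1 (position 1): no conditioning environment matches → elsewhere allophone [ɡ].
Occurrence 2 (position 3): between a vowel and a following unstressed vowel → [ɣ].
Occurrence 3 (position 9): immediately before a stressed vowel → [ɡ̚].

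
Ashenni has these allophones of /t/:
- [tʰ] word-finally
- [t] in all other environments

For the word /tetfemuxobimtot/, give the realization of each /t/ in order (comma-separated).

[t], [t], [t], [tʰ]

Occurrence 1 (position 1): no conditioning environment matches → elsewhere allophone [t].
Occurrence 2 (position 3): no conditioning environment matches → elsewhere allophone [t].
Occurrence 3 (position 13): no conditioning environment matches → elsewhere allophone [t].
Occurrence 4 (position 15): word-finally → [tʰ].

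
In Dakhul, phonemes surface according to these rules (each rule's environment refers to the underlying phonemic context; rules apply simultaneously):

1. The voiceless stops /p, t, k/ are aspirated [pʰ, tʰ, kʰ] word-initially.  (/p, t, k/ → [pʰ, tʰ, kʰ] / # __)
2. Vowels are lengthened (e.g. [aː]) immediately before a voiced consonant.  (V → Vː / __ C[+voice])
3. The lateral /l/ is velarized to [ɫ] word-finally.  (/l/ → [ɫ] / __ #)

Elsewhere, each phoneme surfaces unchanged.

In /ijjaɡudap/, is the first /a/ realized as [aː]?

Yes

/a/ — between /j/ and /ɡ/, before a voiced consonant — surfaces as [aː] (rule 2).
The actual realization is [aː], which matches [aː].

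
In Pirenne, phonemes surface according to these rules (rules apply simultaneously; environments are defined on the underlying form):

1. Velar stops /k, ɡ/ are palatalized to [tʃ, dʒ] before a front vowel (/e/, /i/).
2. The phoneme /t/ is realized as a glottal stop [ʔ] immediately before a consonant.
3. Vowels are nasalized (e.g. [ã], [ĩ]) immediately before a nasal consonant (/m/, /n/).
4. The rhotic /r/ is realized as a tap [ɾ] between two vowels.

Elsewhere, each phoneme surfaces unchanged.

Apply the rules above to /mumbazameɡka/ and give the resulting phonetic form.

/m/ — not in any rule's target class → [m].
/u/ (between /m/ and /m/) occurs before a nasal consonant → [ũ] by rule 3.
/m/ (between /u/ and /b/): no rule targets it → [m].
/b/ (between /m/ and /a/) is unaffected → [b].
/a/ (between /b/ and /z/): rule 3 targets it, but not before a nasal consonant → unchanged [a].
/z/ stays [z].
Rule 3 applies to /a/ (between /z/ and /m/: before a nasal consonant) → [ã].
/m/ (between /a/ and /e/): no rule targets it → [m].
/e/ — between /m/ and /ɡ/; rule 3 does not apply here → [e].
/ɡ/ (between /e/ and /k/): rule 1 targets it, but not before a front vowel → unchanged [ɡ].
/k/ (between /ɡ/ and /a/): rule 1 targets it, but not before a front vowel → unchanged [k].
/a/ (word-final) is in the target of rule 3 but the environment (before a nasal consonant) is not met → [a].

[mũmbazãmeɡka]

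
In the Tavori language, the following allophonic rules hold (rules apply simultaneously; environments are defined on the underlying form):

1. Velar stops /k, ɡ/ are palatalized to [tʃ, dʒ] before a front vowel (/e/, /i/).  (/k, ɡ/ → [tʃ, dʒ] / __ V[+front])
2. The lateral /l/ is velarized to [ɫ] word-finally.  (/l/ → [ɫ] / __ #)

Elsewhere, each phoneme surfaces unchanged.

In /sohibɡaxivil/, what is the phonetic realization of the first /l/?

/l/ meets the environment for rule 2 (word-finally) → [ɫ].

[ɫ]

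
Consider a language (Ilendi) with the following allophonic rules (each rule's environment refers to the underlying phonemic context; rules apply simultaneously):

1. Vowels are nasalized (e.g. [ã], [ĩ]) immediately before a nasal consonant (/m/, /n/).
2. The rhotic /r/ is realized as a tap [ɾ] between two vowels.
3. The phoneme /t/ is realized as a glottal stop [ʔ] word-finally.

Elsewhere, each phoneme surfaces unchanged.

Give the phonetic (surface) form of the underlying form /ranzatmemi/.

/r/ (word-initial): rule 2 targets it, but not between two vowels → unchanged [r].
/a/ — between /r/ and /n/, before a nasal consonant — surfaces as [ã] (rule 1).
/n/ — not in any rule's target class → [n].
/z/ stays [z].
/a/ (between /z/ and /t/) fails the environment for rule 1, so it stays [a].
/t/ (between /a/ and /m/) is in the target of rule 3 but the environment (word-finally) is not met → [t].
/m/ stays [m].
/e/ meets the environment for rule 1 (before a nasal consonant) → [ẽ].
/m/ (between /e/ and /i/) is unaffected → [m].
/i/ (word-final) is in the target of rule 1 but the environment (before a nasal consonant) is not met → [i].

[rãnzatmẽmi]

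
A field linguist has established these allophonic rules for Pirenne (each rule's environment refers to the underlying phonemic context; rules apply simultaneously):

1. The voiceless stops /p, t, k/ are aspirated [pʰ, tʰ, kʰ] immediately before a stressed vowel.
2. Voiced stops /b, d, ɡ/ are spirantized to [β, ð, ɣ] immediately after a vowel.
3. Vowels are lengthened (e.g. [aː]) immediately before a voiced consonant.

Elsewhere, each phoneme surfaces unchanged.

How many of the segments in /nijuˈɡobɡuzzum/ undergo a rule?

7

Segments that undergo a rule: /i/ → [iː] (rule 3); /u/ → [uː] (rule 3); /ɡ/ → [ɣ] (rule 2); /o/ → [oː] (rule 3); /b/ → [β] (rule 2); /u/ → [uː] (rule 3); /u/ → [uː] (rule 3).
All other segments surface unchanged.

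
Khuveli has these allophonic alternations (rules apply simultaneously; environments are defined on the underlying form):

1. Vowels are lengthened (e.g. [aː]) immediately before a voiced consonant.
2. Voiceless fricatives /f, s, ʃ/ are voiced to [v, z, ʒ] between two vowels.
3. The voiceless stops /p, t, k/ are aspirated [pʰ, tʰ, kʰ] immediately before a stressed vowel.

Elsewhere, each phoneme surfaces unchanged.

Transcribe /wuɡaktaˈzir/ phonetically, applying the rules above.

[wuːɡaktaːˈziːr]

/u/ meets the environment for rule 1 (before a voiced consonant) → [uː].
/a/ — between /ɡ/ and /k/; rule 1 does not apply here → [a].
/k/ — between /a/ and /t/; rule 3 does not apply here → [k].
/t/ — between /k/ and /a/; rule 3 does not apply here → [t].
/a/ (between /t/ and /z/) occurs before a voiced consonant → [aː] by rule 1.
/i/ (between /z/ and /r/): before a voiced consonant, so rule 1 applies → [iː].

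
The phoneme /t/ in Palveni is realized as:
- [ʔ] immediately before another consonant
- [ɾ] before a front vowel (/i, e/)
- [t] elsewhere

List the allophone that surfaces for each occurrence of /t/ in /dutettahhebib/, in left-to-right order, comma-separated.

Occurrence 1 (position 3): before a front vowel (/i, e/) → [ɾ].
Occurrence 2 (position 5): immediately before another consonant → [ʔ].
Occurrence 3 (position 6): no conditioning environment matches → elsewhere allophone [t].

[ɾ], [ʔ], [t]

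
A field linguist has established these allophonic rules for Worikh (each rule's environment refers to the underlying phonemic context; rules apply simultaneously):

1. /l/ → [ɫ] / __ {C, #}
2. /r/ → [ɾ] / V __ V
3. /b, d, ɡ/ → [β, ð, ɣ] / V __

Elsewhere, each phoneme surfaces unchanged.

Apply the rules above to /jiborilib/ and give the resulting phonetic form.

[jiβoɾiliβ]

Rule 3 applies to /b/ (between /i/ and /o/: immediately after a vowel) → [β].
/r/ — between /o/ and /i/, between two vowels — surfaces as [ɾ] (rule 2).
/l/ (between /i/ and /i/) fails the environment for rule 1, so it stays [l].
/b/ meets the environment for rule 3 (immediately after a vowel) → [β].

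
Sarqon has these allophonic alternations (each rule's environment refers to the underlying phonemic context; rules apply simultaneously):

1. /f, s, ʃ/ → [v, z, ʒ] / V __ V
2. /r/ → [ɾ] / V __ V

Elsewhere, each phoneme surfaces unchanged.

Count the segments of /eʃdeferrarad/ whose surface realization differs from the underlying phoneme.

2

Segments that undergo a rule: /f/ → [v] (rule 1); /r/ → [ɾ] (rule 2).
All other segments surface unchanged.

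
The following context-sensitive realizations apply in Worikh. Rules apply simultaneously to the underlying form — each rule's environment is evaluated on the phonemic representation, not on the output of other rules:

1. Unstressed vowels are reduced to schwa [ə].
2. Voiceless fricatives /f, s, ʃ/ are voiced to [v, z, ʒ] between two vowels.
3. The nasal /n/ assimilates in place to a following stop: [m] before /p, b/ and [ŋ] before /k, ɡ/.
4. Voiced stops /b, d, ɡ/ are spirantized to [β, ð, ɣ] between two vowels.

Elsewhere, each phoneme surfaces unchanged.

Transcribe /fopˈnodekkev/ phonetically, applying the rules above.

/f/ (word-initial): rule 2 targets it, but not between two vowels → unchanged [f].
/o/ (between /f/ and /p/) occurs in an unstressed syllable → [ə] by rule 1.
/p/ (between /o/ and /n/) is unaffected → [p].
/n/ (between /p/ and /o/) fails the environment for rule 3, so it stays [n].
/o/ (between /n/ and /d/) is in the target of rule 1 but the environment (in an unstressed syllable) is not met → [o].
/d/ — between /o/ and /e/, between two vowels — surfaces as [ð] (rule 4).
/e/ meets the environment for rule 1 (in an unstressed syllable) → [ə].
/k/ — not in any rule's target class → [k].
/k/ stays [k].
/e/ (between /k/ and /v/): in an unstressed syllable, so rule 1 applies → [ə].
/v/ (word-final): no rule targets it → [v].

[fəpˈnoðəkkəv]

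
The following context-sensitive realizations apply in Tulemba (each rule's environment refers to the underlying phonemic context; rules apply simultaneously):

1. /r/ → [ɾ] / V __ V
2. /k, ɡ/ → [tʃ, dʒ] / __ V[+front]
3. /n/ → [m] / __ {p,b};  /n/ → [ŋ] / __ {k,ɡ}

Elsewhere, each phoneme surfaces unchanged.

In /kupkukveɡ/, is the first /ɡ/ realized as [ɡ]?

Yes

/ɡ/ (word-final): rule 2 targets it, but not before a front vowel → unchanged [ɡ].
The actual realization is [ɡ], which matches [ɡ].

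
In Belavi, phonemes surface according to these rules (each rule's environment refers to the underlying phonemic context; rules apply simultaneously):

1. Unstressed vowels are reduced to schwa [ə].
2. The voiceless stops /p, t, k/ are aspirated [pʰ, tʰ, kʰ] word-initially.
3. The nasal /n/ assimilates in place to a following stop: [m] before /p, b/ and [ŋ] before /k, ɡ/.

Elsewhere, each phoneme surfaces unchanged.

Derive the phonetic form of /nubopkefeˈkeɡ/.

/n/ (word-initial) fails the environment for rule 3, so it stays [n].
/u/ (between /n/ and /b/) occurs in an unstressed syllable → [ə] by rule 1.
/b/ (between /u/ and /o/) is unaffected → [b].
/o/ — between /b/ and /p/, in an unstressed syllable — surfaces as [ə] (rule 1).
/p/ (between /o/ and /k/) is in the target of rule 2 but the environment (word-initially) is not met → [p].
/k/ — between /p/ and /e/; rule 2 does not apply here → [k].
/e/ — between /k/ and /f/, in an unstressed syllable — surfaces as [ə] (rule 1).
/f/ stays [f].
/e/ meets the environment for rule 1 (in an unstressed syllable) → [ə].
/k/ (between /e/ and /e/) is in the target of rule 2 but the environment (word-initially) is not met → [k].
/e/ (between /k/ and /ɡ/) fails the environment for rule 1, so it stays [e].
/ɡ/ (word-final): no rule targets it → [ɡ].

[nəbəpkəfəˈkeɡ]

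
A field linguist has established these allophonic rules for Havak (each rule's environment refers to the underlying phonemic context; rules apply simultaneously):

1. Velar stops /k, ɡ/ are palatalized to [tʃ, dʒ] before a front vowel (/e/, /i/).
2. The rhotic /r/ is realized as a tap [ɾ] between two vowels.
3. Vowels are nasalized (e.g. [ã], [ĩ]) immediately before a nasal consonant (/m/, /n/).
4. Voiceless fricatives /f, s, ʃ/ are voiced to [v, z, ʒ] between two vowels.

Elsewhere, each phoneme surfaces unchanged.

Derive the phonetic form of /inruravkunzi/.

/i/ (word-initial): before a nasal consonant, so rule 3 applies → [ĩ].
/n/ — not in any rule's target class → [n].
/r/ (between /n/ and /u/): rule 2 targets it, but not between two vowels → unchanged [r].
/u/ — between /r/ and /r/; rule 3 does not apply here → [u].
/r/ — between /u/ and /a/, between two vowels — surfaces as [ɾ] (rule 2).
/a/ (between /r/ and /v/) is in the target of rule 3 but the environment (before a nasal consonant) is not met → [a].
/v/ (between /a/ and /k/): no rule targets it → [v].
/k/ (between /v/ and /u/) fails the environment for rule 1, so it stays [k].
Rule 3 applies to /u/ (between /k/ and /n/: before a nasal consonant) → [ũ].
/n/ (between /u/ and /z/) is unaffected → [n].
/z/ (between /n/ and /i/): no rule targets it → [z].
/i/ — word-final; rule 3 does not apply here → [i].

[ĩnruɾavkũnzi]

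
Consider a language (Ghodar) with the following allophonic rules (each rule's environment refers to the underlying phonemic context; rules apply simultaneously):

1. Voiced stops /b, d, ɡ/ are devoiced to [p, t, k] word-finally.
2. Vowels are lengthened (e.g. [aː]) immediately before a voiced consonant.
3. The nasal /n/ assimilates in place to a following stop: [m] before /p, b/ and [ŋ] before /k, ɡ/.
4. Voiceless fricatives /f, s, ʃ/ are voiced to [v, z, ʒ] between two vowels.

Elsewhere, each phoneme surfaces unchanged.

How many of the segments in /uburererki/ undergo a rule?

4

Segments that undergo a rule: /u/ → [uː] (rule 2); /u/ → [uː] (rule 2); /e/ → [eː] (rule 2); /e/ → [eː] (rule 2).
All other segments surface unchanged.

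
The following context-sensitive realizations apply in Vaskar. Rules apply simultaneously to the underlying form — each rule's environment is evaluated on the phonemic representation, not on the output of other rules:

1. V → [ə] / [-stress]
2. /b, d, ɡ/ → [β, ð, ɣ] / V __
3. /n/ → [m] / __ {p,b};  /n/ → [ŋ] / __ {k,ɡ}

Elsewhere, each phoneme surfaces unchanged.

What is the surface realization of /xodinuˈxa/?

/x/ (word-initial): no rule targets it → [x].
/o/ (between /x/ and /d/): in an unstressed syllable, so rule 1 applies → [ə].
Rule 2 applies to /d/ (between /o/ and /i/: immediately after a vowel) → [ð].
/i/ — between /d/ and /n/, in an unstressed syllable — surfaces as [ə] (rule 1).
/n/ — between /i/ and /u/; rule 3 does not apply here → [n].
Rule 1 applies to /u/ (between /n/ and /x/: in an unstressed syllable) → [ə].
/x/ — not in any rule's target class → [x].
/a/ (word-final) is in the target of rule 1 but the environment (in an unstressed syllable) is not met → [a].

[xəðənəˈxa]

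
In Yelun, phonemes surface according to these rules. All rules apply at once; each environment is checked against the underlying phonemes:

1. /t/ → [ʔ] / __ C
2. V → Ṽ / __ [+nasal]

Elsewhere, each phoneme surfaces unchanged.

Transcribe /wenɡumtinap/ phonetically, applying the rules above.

[wẽnɡũmtĩnap]

/w/ — not in any rule's target class → [w].
Rule 2 applies to /e/ (between /w/ and /n/: before a nasal consonant) → [ẽ].
/n/ (between /e/ and /ɡ/): no rule targets it → [n].
/ɡ/ (between /n/ and /u/): no rule targets it → [ɡ].
/u/ (between /ɡ/ and /m/) occurs before a nasal consonant → [ũ] by rule 2.
/m/ — not in any rule's target class → [m].
/t/ (between /m/ and /i/) fails the environment for rule 1, so it stays [t].
/i/ (between /t/ and /n/) occurs before a nasal consonant → [ĩ] by rule 2.
/n/ stays [n].
/a/ — between /n/ and /p/; rule 2 does not apply here → [a].
/p/ stays [p].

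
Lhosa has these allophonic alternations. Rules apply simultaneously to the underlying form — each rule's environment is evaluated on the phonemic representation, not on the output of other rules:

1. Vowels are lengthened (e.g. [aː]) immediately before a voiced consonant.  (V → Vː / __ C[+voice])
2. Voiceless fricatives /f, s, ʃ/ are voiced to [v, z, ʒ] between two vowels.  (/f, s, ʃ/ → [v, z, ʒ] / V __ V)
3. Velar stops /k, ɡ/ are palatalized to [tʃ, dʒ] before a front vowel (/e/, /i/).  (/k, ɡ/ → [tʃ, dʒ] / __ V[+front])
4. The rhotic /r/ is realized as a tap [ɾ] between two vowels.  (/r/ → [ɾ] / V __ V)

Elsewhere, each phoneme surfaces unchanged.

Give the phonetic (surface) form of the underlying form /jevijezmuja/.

/j/ (word-initial): no rule targets it → [j].
/e/ (between /j/ and /v/) occurs before a voiced consonant → [eː] by rule 1.
/v/ (between /e/ and /i/) is unaffected → [v].
/i/ meets the environment for rule 1 (before a voiced consonant) → [iː].
/j/ (between /i/ and /e/) is unaffected → [j].
Rule 1 applies to /e/ (between /j/ and /z/: before a voiced consonant) → [eː].
/z/ (between /e/ and /m/) is unaffected → [z].
/m/ (between /z/ and /u/) is unaffected → [m].
/u/ — between /m/ and /j/, before a voiced consonant — surfaces as [uː] (rule 1).
/j/ (between /u/ and /a/) is unaffected → [j].
/a/ (word-final): rule 1 targets it, but not before a voiced consonant → unchanged [a].

[jeːviːjeːzmuːja]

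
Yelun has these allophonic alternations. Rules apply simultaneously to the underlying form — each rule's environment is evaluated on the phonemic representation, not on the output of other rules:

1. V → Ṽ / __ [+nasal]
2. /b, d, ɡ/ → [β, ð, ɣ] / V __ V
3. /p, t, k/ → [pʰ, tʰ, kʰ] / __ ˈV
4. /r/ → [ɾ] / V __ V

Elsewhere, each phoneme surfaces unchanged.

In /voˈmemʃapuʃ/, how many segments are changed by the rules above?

2

Segments that undergo a rule: /o/ → [õ] (rule 1); /e/ → [ẽ] (rule 1).
All other segments surface unchanged.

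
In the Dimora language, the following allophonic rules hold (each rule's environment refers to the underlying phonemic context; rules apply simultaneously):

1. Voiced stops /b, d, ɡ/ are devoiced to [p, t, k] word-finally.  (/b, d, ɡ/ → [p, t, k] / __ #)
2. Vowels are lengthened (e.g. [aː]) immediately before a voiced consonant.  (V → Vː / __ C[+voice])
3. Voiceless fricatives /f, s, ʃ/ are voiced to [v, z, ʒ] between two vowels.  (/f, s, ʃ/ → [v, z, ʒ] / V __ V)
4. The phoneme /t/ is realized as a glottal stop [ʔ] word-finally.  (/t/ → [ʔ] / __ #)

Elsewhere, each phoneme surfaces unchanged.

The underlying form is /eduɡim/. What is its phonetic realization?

/e/ — word-initial, before a voiced consonant — surfaces as [eː] (rule 2).
/d/ (between /e/ and /u/) is in the target of rule 1 but the environment (word-finally) is not met → [d].
Rule 2 applies to /u/ (between /d/ and /ɡ/: before a voiced consonant) → [uː].
/ɡ/ (between /u/ and /i/) fails the environment for rule 1, so it stays [ɡ].
/i/ (between /ɡ/ and /m/) occurs before a voiced consonant → [iː] by rule 2.

[eːduːɡiːm]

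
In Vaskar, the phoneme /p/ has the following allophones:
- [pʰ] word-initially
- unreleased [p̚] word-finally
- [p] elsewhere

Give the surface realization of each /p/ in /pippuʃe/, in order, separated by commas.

Occurrence 1 (position 1): word-initially → [pʰ].
Occurrence 2 (position 3): no conditioning environment matches → elsewhere allophone [p].
Occurrence 3 (position 4): no conditioning environment matches → elsewhere allophone [p].

[pʰ], [p], [p]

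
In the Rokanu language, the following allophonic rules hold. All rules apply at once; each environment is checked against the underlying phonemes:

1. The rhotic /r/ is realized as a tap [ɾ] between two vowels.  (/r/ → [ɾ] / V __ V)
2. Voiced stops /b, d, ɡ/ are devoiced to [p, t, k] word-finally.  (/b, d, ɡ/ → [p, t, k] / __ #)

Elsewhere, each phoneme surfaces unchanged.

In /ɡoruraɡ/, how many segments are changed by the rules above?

3

Segments that undergo a rule: /r/ → [ɾ] (rule 1); /r/ → [ɾ] (rule 1); /ɡ/ → [k] (rule 2).
All other segments surface unchanged.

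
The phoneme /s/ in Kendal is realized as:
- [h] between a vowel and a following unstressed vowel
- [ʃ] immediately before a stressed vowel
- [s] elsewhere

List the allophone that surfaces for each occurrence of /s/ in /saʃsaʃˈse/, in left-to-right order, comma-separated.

Occurrence 1 (position 1): no conditioning environment matches → elsewhere allophone [s].
Occurrence 2 (position 4): no conditioning environment matches → elsewhere allophone [s].
Occurrence 3 (position 7): immediately before a stressed vowel → [ʃ].

[s], [s], [ʃ]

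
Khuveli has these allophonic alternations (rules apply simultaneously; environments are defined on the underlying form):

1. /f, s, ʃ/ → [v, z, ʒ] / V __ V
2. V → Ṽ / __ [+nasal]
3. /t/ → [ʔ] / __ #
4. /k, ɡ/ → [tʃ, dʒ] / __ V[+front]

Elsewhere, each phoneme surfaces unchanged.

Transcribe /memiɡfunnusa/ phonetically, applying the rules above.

/e/ (between /m/ and /m/) occurs before a nasal consonant → [ẽ] by rule 2.
/i/ (between /m/ and /ɡ/): rule 2 targets it, but not before a nasal consonant → unchanged [i].
/ɡ/ (between /i/ and /f/): rule 4 targets it, but not before a front vowel → unchanged [ɡ].
/f/ — between /ɡ/ and /u/; rule 1 does not apply here → [f].
/u/ (between /f/ and /n/) occurs before a nasal consonant → [ũ] by rule 2.
/u/ (between /n/ and /s/) fails the environment for rule 2, so it stays [u].
/s/ — between /u/ and /a/, between two vowels — surfaces as [z] (rule 1).
/a/ (word-final): rule 2 targets it, but not before a nasal consonant → unchanged [a].

[mẽmiɡfũnnuza]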